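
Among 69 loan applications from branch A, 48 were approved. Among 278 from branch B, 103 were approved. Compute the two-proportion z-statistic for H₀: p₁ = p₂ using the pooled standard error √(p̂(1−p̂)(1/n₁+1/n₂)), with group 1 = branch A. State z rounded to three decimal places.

Sample proportions: p̂₁ = 48/69 = 0.69565 and p̂₂ = 103/278 = 0.37050.
Pooling: p̂ = 151/347 = 0.43516.
SE = √[p̂(1−p̂)(1/n₁+1/n₂)] = √[0.43516·0.56484·(1/69+1/278)] ≈ 0.066681.
z = (p̂₁ − p̂₂)/SE = (0.69565 − 0.37050)/0.066681 = 0.32515/0.066681 = 4.876.

z = 4.876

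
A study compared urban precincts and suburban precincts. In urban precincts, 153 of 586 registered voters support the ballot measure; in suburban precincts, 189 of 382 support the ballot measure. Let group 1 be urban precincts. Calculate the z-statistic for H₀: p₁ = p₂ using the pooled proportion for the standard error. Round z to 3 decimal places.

p̂₁ = 153/586 = 0.26109, p̂₂ = 189/382 = 0.49476.
Pooled p̂ = (153+189)/(586+382) = 342/968 = 0.35331.
Pooled SE = √[0.2284808·0.00432429] ≈ 0.031433.
z = (p̂₁ − p̂₂)/SE = (0.26109 − 0.49476)/0.031433 = -0.23367/0.031433 = -7.434.

z = -7.434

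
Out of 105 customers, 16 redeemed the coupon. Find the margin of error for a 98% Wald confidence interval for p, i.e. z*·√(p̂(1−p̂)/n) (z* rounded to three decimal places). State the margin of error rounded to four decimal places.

p̂ = 16/105 = 0.15238.
SE(p̂) = √(0.15238·0.84762/105) = 0.035073.
z* = 2.326 at the 98% level.
Margin of error = z*·SE = 2.326 × 0.035073 = 0.0816.

ME = 0.0816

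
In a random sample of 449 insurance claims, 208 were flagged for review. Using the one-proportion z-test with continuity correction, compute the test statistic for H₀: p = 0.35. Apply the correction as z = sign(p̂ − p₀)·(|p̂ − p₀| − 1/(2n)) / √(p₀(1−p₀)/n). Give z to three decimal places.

z = 4.982

p̂ = 208/449 = 0.46325. p̂ − p₀ = 0.113252.
1/(2n) = 0.001114.
Corrected numerator: |0.113252| − 0.001114 = 0.112138.
Under H₀, SE = √(p₀(1−p₀)/n) = √(0.35·0.65/449) = √0.000506682 = 0.022510.
z = +0.112138/0.022510 = 4.982.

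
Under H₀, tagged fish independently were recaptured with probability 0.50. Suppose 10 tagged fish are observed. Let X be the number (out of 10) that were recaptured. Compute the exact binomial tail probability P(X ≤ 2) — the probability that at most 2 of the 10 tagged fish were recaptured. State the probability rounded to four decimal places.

P = 0.0547

X ~ Binomial(n=10, p=0.50).
P(X ≤ 2) = C(10,0)·0.50^0·0.50^10 + C(10,1)·0.50^1·0.50^9 + C(10,2)·0.50^2·0.50^8.
= 0.000977 + 0.009766 + 0.043945 = 0.0547.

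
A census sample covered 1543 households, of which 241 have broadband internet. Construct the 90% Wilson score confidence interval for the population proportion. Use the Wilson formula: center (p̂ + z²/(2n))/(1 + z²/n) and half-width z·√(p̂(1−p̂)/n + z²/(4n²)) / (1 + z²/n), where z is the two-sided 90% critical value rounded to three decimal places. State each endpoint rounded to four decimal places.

(0.1416, 0.1720)

p̂ = 241/1543 = 0.15619; z = 1.645, so z² = 2.706025.
Denominator 1 + z²/n = 1 + 2.706025/1543 = 1.001754.
Center = (0.15619 + 0.000877)/1.001754 = 0.15679.
Radicand: p̂(1−p̂)/n + z²/(4n²) = 0.000085414 + 0.000000284 = 0.000085698.
Half-width = 1.645·√0.000085698/1.001754 = 0.01520.
So the interval runs from 0.1416 to 0.1720.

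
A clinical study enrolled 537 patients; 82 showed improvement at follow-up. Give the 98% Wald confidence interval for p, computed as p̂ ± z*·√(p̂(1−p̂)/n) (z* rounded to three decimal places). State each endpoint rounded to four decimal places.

(0.1166, 0.1888)

p̂ = 82/537 = 0.15270.
SE(p̂) = √(0.15270·0.84730/537) = 0.015522.
The 98% critical value is z* = 2.326.
Margin of error: 2.326 × 0.015522 = 0.03610.
So the interval runs from 0.1166 to 0.1888.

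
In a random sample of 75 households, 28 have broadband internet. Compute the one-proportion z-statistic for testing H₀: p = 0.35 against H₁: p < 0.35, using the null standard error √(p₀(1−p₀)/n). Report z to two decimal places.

z = 0.42

With x = 28 successes in n = 75, p̂ = 0.37333.
Under H₀, SE = √(p₀(1−p₀)/n) = √(0.35·0.65/75) = √0.003033333 = 0.055076.
z = (p̂ − p₀)/SE = (0.37333 − 0.35)/0.055076 = 0.42.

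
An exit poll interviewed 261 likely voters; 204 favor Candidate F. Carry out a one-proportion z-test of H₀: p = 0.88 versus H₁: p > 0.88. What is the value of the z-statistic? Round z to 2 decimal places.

z = -4.89

The sample proportion is 204/261 = 0.78161.
Null standard error: √(0.88·0.12/261) = √0.000404598 = 0.020115.
z = (0.78161 − 0.88)/0.020115 = -0.09839/0.020115 = -4.89.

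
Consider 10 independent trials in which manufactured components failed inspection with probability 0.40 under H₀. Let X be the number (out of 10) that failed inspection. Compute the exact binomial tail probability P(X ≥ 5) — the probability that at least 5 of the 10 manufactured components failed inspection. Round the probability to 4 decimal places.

X is binomial with n = 10 and p = 0.40.
P(X ≥ 5) = Σ_{j=5}^{10} C(10,j)·0.40^j·0.60^{10−j}.
= 0.200658 + 0.111477 + 0.042467 + 0.010617 + 0.001573 + 0.000105 = 0.3669.

P = 0.3669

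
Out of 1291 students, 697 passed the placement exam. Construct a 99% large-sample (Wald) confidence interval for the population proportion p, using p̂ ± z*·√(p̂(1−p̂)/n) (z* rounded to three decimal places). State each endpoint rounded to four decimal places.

With x = 697 successes in n = 1291, p̂ = 0.53989.
SE(p̂) = √(0.53989·0.46011/1291) = 0.013871.
For 99% confidence, z* = 2.576.
Margin of error: 2.576 × 0.013871 = 0.03573.
Interval: 0.53989 ± 0.03573 → (0.5042, 0.5756).

(0.5042, 0.5756)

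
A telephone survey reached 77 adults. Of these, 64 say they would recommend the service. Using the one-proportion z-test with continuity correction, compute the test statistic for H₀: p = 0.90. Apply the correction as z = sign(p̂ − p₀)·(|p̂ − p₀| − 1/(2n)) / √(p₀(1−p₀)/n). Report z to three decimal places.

The sample proportion is 64/77 = 0.83117. p̂ − p₀ = -0.068831.
1/(2n) = 0.006494.
Corrected numerator: |-0.068831| − 0.006494 = 0.062337.
SE₀ = √(0.90·0.10/77) = 0.034188.
z = (−)0.062337/0.034188 = -1.823.

z = -1.823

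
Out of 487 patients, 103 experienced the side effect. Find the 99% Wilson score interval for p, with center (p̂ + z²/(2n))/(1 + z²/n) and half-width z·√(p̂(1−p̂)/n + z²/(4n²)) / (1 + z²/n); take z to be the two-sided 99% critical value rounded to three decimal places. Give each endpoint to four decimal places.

(0.1679, 0.2629)

p̂ = 103/487 = 0.21150; z = 2.576, so z² = 6.635776.
1 + z²/n = 1.013626.
Center = (0.21150 + 0.006813)/1.013626 = 0.21538.
Radicand: p̂(1−p̂)/n + z²/(4n²) = 0.000342438 + 0.000006995 = 0.000349433.
Half-width = 2.576·√0.000349433/1.013626 = 0.04751.
So the interval runs from 0.1679 to 0.2629.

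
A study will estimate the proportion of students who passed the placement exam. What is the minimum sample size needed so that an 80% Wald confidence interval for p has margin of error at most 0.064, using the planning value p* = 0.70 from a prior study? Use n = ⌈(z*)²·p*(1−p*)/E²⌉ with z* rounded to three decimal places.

n = 85

The 80% critical value is z* = 1.282.
p*(1−p*) = 0.70·0.30 = 0.2100.
Required n before rounding: 1.643524 × 0.2100 / 0.064² = 84.263.
⌈84.263⌉ = 85.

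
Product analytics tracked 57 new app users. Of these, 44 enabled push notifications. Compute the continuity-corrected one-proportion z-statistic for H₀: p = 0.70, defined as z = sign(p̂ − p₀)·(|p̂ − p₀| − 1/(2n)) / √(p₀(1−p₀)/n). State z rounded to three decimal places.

p̂ = 44/57 = 0.77193. p̂ − p₀ = 0.071930.
1/(2n) = 0.008772.
Corrected numerator: |0.071930| − 0.008772 = 0.063158.
Under H₀, SE = √(p₀(1−p₀)/n) = √(0.70·0.30/57) = √0.003684211 = 0.060698.
z = +0.063158/0.060698 = 1.041.

z = 1.041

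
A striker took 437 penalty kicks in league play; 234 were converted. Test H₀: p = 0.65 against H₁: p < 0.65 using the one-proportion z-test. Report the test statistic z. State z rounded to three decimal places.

p̂ = 234/437 = 0.53547.
Null standard error: √(0.65·0.35/437) = √0.000520595 = 0.022817.
z = (p̂ − p₀)/SE = (0.53547 − 0.65)/0.022817 = -5.020.

z = -5.020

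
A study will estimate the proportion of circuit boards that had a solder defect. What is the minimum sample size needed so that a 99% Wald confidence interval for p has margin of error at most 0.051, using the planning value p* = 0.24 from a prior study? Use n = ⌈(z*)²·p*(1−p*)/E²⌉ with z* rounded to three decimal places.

n = 466

For 99% confidence, z* = 2.576.
p*(1−p*) = 0.24·0.76 = 0.1824.
Required n before rounding: 6.635776 × 0.1824 / 0.051² = 465.346.
Rounding up, n = 466.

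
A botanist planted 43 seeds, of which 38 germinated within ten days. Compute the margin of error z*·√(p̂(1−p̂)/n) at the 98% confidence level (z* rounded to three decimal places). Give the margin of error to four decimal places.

p̂ = 38/43 = 0.88372.
Standard error of p̂: √(0.102758/43) = √0.002389727 = 0.048885.
The 98% critical value is z* = 2.326.
ME = 2.326·0.048885 = 0.1137.

ME = 0.1137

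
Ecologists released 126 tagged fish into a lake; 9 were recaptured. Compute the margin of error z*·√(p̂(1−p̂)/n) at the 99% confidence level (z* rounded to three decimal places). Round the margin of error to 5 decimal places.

p̂ = 9/126 = 0.07143.
SE = √(p̂(1−p̂)/n) = √(0.066327/126) = 0.022943.
The 99% critical value is z* = 2.576.
Margin of error = z*·SE = 2.576 × 0.022943 = 0.05910.

ME = 0.05910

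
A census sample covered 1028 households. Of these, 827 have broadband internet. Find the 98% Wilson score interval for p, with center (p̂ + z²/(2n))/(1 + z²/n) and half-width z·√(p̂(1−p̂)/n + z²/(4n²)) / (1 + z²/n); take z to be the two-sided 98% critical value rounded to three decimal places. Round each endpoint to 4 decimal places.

Here p̂ = 827/1028 = 0.80447 and z = 2.326 (z² = 5.410276).
1 + z²/n = 1.005263.
Adjusted center: (0.80447 + z²/(2n))/1.005263 = 0.80288.
Radicand: p̂(1−p̂)/n + z²/(4n²) = 0.000153011 + 0.000001280 = 0.000154291.
Half-width = z·√(radicand)/denom = 2.326·0.012421/1.005263 = 0.02874.
CI: 0.80288 ± 0.02874 = (0.7741, 0.8316).

(0.7741, 0.8316)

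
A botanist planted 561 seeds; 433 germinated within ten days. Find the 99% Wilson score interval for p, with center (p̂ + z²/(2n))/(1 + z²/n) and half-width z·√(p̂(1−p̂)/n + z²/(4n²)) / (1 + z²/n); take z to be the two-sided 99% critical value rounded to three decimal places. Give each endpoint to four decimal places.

(0.7232, 0.8141)

Here p̂ = 433/561 = 0.77184 and z = 2.576 (z² = 6.635776).
1 + z²/n = 1.011828.
Adjusted center: (0.77184 + z²/(2n))/1.011828 = 0.76866.
Radicand: p̂(1−p̂)/n + z²/(4n²) = 0.000313913 + 0.000005271 = 0.000319184.
Half-width = z·√(radicand)/denom = 2.576·0.017866/1.011828 = 0.04548.
CI: 0.76866 ± 0.04548 = (0.7232, 0.8141).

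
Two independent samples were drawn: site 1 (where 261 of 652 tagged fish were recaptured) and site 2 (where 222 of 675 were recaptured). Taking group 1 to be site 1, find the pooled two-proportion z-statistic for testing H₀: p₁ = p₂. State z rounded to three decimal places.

p̂₁ = 261/652 = 0.40031, p̂₂ = 222/675 = 0.32889.
Pooled p̂ = (261+222)/(652+675) = 483/1327 = 0.36398.
SE = √[p̂(1−p̂)(1/n₁+1/n₂)] = √[0.36398·0.63602·(1/652+1/675)] ≈ 0.026420.
z = 0.07142/0.026420 = 2.703.

z = 2.703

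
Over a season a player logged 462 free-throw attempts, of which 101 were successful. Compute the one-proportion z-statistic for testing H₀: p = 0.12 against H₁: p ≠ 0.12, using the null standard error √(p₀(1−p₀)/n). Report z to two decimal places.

z = 6.52

The sample proportion is 101/462 = 0.21861.
Under H₀, SE = √(p₀(1−p₀)/n) = √(0.12·0.88/462) = √0.000228571 = 0.015119.
Test statistic: z = 0.09861/0.015119 = 6.52.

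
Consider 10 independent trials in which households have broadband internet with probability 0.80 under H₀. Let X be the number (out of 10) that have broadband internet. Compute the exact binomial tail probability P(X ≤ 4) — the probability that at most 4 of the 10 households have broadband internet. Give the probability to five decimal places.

X ~ Binomial(n=10, p=0.80).
P(X ≤ 4) = Σ_{j=0}^{4} C(10,j)·0.80^j·0.20^{10−j}.
= 0.000000 + 0.000004 + 0.000074 + 0.000786 + 0.005505 = 0.00637.

P = 0.00637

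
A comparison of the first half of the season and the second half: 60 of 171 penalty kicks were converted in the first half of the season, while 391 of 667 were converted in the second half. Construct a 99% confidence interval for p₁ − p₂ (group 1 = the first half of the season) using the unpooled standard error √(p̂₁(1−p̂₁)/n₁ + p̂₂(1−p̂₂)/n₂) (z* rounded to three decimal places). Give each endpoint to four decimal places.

(-0.3414, -0.1293)

p̂₁ = 60/171 = 0.35088, p̂₂ = 391/667 = 0.58621; p̂₁ − p̂₂ = -0.23533.
SE = √(0.001331944 + 0.000363671) = √0.001695615 = 0.041178.
z* = 2.576 at the 99% level. Margin = 2.576·0.041178 = 0.10607.
So the interval runs from -0.3414 to -0.1293.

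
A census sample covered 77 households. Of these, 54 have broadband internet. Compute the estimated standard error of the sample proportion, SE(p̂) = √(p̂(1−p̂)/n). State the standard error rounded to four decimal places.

The sample proportion is 54/77 = 0.70130.
p̂(1−p̂) = 0.70130·0.29870 = 0.209478.
Dividing by n and taking the root: √0.002720494 = 0.0522.

SE = 0.0522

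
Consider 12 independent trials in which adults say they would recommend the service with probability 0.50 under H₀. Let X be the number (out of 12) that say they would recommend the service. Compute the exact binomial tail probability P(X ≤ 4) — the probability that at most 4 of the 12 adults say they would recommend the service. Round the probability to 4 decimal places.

X is binomial with n = 12 and p = 0.50.
P(X ≤ 4) = Σ_{j=0}^{4} C(12,j)·0.50^j·0.50^{12−j}.
= 0.000244 + 0.002930 + 0.016113 + 0.053711 + 0.120850 = 0.1938.

P = 0.1938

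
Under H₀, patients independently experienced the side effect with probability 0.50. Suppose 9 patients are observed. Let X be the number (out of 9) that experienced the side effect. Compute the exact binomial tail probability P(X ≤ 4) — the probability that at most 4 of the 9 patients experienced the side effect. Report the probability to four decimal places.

X ~ Binomial(n=9, p=0.50).
P(X ≤ 4) = Σ_{j=0}^{4} C(9,j)·0.50^j·0.50^{9−j}.
= 0.001953 + 0.017578 + 0.070312 + 0.164062 + 0.246094 = 0.5000.

P = 0.5000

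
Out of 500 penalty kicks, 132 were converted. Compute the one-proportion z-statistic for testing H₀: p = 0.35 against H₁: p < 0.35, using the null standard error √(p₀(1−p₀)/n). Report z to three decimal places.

z = -4.032

The sample proportion is 132/500 = 0.26400.
SE₀ = √(0.35·0.65/500) = 0.021331.
z = (0.26400 − 0.35)/0.021331 = -0.08600/0.021331 = -4.032.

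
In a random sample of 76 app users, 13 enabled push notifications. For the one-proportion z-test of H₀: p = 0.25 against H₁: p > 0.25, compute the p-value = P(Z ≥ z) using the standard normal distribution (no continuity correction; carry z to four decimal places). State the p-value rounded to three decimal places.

With x = 13 successes in n = 76, p̂ = 0.17105.
Null standard error: √(0.25·0.75/76) = √0.002467105 = 0.049670.
z = (p̂ − p₀)/SE = (13/76 − 0.25)/0.049670 ≈ -1.5894.
p-value = P(Z ≥ z) with z = -1.5894 → 0.944.

p-value = 0.944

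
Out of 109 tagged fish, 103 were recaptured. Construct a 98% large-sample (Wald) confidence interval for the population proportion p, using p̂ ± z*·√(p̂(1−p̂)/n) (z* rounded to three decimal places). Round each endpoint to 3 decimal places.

(0.894, 0.996)

The sample proportion is 103/109 = 0.94495.
SE(p̂) = √(0.94495·0.05505/109) = 0.021845.
z* = 2.326 at the 98% level.
Margin of error: 2.326 × 0.021845 = 0.05081.
Interval: 0.94495 ± 0.05081 → (0.894, 0.996).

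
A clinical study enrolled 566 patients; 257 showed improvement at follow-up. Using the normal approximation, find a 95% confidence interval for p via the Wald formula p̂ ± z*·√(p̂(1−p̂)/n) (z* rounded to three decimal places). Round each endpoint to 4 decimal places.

Sample proportion p̂ = 257/566 = 0.45406.
Standard error of p̂: √(0.247890/566) = √0.000437968 = 0.020928.
z* = 1.960 at the 95% level.
Margin of error: 1.960 × 0.020928 = 0.04102.
Interval: 0.45406 ± 0.04102 → (0.4130, 0.4951).

(0.4130, 0.4951)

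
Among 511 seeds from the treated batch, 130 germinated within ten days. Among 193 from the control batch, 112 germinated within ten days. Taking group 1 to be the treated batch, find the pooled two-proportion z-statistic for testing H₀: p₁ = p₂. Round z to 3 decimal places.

Sample proportions: p̂₁ = 130/511 = 0.25440 and p̂₂ = 112/193 = 0.58031.
Pooled p̂ = (130+112)/(511+193) = 242/704 = 0.34375.
SE = √[p̂(1−p̂)(1/n₁+1/n₂)] = √[0.34375·0.65625·(1/511+1/193)] ≈ 0.040129.
z = (p̂₁ − p̂₂)/SE = (0.25440 − 0.58031)/0.040129 = -0.32591/0.040129 = -8.122.

z = -8.122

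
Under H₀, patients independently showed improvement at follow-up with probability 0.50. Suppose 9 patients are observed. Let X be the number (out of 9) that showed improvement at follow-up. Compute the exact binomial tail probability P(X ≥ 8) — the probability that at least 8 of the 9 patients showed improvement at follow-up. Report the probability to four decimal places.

P = 0.0195

X ~ Binomial(n=9, p=0.50).
P(X ≥ 8) = C(9,8)·0.50^8·0.50^1 + C(9,9)·0.50^9·0.50^0.
= 0.017578 + 0.001953 = 0.0195.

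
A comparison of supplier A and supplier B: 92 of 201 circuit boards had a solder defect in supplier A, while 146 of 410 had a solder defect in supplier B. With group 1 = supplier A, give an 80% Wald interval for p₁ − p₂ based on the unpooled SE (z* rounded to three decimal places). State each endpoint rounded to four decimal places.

p̂₁ = 0.45771, p̂₂ = 0.35610, so the observed difference is 0.10161.
Unpooled SE = √(p̂₁(1−p̂₁)/n₁ + p̂₂(1−p̂₂)/n₂) = √(0.001234884 + 0.000559249) = 0.042357.
The 80% critical value is z* = 1.282. Margin = 1.282·0.042357 = 0.05430.
So the interval runs from 0.0473 to 0.1559.

(0.0473, 0.1559)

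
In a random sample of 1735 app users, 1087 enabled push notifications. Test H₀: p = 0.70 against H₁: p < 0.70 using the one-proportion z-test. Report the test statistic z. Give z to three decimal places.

p̂ = 1087/1735 = 0.62651.
SE₀ = √(0.70·0.30/1735) = 0.011002.
z = (0.62651 − 0.70)/0.011002 = -0.07349/0.011002 = -6.680.

z = -6.680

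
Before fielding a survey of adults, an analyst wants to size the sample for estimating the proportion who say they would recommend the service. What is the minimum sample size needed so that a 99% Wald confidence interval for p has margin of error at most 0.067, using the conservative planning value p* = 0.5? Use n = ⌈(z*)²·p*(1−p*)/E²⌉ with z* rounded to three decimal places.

The 99% critical value is z* = 2.576.
p*(1−p*) = 0.50·0.50 = 0.2500.
Required n before rounding: 6.635776 × 0.2500 / 0.067² = 369.558.
Rounding up, n = 370.

n = 370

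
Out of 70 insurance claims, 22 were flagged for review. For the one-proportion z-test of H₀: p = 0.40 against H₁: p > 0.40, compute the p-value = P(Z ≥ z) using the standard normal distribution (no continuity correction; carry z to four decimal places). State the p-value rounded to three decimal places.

Sample proportion p̂ = 22/70 = 0.31429.
Under H₀, SE = √(p₀(1−p₀)/n) = √(0.40·0.60/70) = √0.003428571 = 0.058554.
z = (p̂ − p₀)/SE = (22/70 − 0.40)/0.058554 ≈ -1.4639.
p-value = P(Z ≥ z) with z = -1.4639 → 0.928.

p-value = 0.928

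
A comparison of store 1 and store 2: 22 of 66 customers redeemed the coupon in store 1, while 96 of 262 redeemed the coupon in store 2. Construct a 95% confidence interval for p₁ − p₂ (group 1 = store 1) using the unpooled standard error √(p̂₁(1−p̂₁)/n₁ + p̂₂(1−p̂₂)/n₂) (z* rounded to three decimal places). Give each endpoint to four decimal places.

(-0.1609, 0.0947)

p̂₁ = 22/66 = 0.33333, p̂₂ = 96/262 = 0.36641; p̂₁ − p̂₂ = -0.03308.
SE = √(0.003367003 + 0.000886085) = √0.004253088 = 0.065216.
z* = 1.960 at the 95% level. Margin of error = 0.12782.
So the interval runs from -0.1609 to 0.0947.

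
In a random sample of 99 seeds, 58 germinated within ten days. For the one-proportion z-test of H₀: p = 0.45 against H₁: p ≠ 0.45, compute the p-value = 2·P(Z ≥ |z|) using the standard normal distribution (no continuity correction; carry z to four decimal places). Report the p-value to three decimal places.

p̂ = 58/99 = 0.58586.
Under H₀, SE = √(p₀(1−p₀)/n) = √(0.45·0.55/99) = √0.002500000 = 0.050000.
z = (p̂ − p₀)/SE = (58/99 − 0.45)/0.050000 ≈ 2.7172.
p-value = 2·P(Z ≥ |z|) with z = 2.7172 → 0.007.

p-value = 0.007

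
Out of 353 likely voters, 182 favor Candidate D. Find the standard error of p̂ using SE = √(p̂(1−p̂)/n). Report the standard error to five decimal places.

SE = 0.02660

p̂ = 182/353 = 0.51558.
p̂(1−p̂) = 0.51558·0.48442 = 0.249757.
Dividing by n and taking the root: √0.000707527 = 0.02660.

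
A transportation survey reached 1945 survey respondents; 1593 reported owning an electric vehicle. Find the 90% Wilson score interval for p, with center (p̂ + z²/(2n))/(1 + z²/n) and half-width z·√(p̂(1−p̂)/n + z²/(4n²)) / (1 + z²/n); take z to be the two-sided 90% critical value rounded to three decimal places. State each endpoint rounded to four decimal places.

p̂ = 1593/1945 = 0.81902; z = 1.645, so z² = 2.706025.
1 + z²/n = 1.001391.
Center = (0.81902 + 0.000696)/1.001391 = 0.81858.
Radicand: p̂(1−p̂)/n + z²/(4n²) = 0.000076208 + 0.000000179 = 0.000076387.
Half-width = 1.645·√0.000076387/1.001391 = 0.01436.
Interval: 0.81858 ± 0.01436 → (0.8042, 0.8329).

(0.8042, 0.8329)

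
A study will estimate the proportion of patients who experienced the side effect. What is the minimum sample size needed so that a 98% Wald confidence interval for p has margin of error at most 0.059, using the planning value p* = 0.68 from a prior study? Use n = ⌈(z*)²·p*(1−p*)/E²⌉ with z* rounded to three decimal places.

For 98% confidence, z* = 2.326.
p*(1−p*) = 0.68·0.32 = 0.2176.
Required n before rounding: 5.410276 × 0.2176 / 0.059² = 338.201.
Rounding up, n = 339.

n = 339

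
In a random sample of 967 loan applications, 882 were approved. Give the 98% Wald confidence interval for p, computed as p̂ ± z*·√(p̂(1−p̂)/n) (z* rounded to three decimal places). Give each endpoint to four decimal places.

The sample proportion is 882/967 = 0.91210.
SE(p̂) = √(0.91210·0.08790/967) = 0.009106.
z* = 2.326 at the 98% level.
Margin of error: 2.326 × 0.009106 = 0.02118.
So the interval runs from 0.8909 to 0.9333.

(0.8909, 0.9333)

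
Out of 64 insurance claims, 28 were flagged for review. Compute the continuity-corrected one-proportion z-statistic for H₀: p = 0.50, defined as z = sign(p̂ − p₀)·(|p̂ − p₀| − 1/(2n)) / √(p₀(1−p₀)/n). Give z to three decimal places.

The sample proportion is 28/64 = 0.43750. p̂ − p₀ = -0.062500.
Continuity correction 1/(2n) = 1/128 = 0.007812.
Corrected numerator: |-0.062500| − 0.007812 = 0.054688.
Under H₀, SE = √(p₀(1−p₀)/n) = √(0.50·0.50/64) = √0.003906250 = 0.062500.
z = −0.054688/0.062500 = -0.875.

z = -0.875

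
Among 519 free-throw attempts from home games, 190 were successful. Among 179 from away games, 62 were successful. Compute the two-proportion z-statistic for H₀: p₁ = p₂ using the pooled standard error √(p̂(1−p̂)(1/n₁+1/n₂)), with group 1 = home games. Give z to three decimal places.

z = 0.474

p̂₁ = 190/519 = 0.36609, p̂₂ = 62/179 = 0.34637.
Pooling: p̂ = 252/698 = 0.36103.
Pooled SE = √[0.2306878·0.00751337] ≈ 0.041632.
z = (p̂₁ − p̂₂)/SE = (0.36609 − 0.34637)/0.041632 = 0.01972/0.041632 = 0.474.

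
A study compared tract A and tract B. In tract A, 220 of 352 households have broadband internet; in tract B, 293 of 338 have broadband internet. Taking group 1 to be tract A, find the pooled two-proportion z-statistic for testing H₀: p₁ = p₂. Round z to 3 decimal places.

Sample proportions: p̂₁ = 220/352 = 0.62500 and p̂₂ = 293/338 = 0.86686.
Pooled p̂ = (220+293)/(352+338) = 513/690 = 0.74348.
SE = √[p̂(1−p̂)(1/n₁+1/n₂)] = √[0.74348·0.25652·(1/352+1/338)] ≈ 0.033258.
z = (p̂₁ − p̂₂)/SE = (0.62500 − 0.86686)/0.033258 = -0.24186/0.033258 = -7.272.

z = -7.272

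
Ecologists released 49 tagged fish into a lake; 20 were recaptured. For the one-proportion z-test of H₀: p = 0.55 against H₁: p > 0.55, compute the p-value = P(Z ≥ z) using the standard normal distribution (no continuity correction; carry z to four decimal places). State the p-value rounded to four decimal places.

p-value = 0.9770

p̂ = 20/49 = 0.40816.
Null standard error: √(0.55·0.45/49) = √0.005051020 = 0.071071.
z = (p̂ − p₀)/SE = (20/49 − 0.55)/0.071071 ≈ -1.9957.
p-value = P(Z ≥ z) with z = -1.9957 → 0.9770.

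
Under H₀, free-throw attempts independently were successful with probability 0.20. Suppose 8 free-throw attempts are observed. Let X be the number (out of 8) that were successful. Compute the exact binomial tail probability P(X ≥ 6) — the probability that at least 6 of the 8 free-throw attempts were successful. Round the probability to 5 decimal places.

P = 0.00123

X is binomial with n = 8 and p = 0.20.
P(X ≥ 6) = C(8,6)·0.20^6·0.80^2 + C(8,7)·0.20^7·0.80^1 + C(8,8)·0.20^8·0.80^0.
= 0.001147 + 0.000082 + 0.000003 = 0.00123.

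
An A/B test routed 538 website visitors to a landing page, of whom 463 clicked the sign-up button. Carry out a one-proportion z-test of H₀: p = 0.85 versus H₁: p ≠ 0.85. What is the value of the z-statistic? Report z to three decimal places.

The sample proportion is 463/538 = 0.86059.
Null standard error: √(0.85·0.15/538) = √0.000236989 = 0.015394.
Test statistic: z = 0.01059/0.015394 = 0.688.

z = 0.688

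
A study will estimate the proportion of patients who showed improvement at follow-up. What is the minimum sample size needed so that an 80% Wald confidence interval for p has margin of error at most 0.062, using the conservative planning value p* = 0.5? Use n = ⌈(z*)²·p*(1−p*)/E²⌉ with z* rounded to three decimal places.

The 80% critical value is z* = 1.282.
p*(1−p*) = 0.2500.
Required n before rounding: 1.643524 × 0.2500 / 0.062² = 106.889.
Rounding up, n = 107.

n = 107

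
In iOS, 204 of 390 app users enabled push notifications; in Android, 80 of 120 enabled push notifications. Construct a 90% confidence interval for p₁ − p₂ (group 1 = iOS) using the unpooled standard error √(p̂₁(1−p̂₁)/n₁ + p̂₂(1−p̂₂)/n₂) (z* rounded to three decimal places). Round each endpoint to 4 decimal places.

p̂₁ = 0.52308, p̂₂ = 0.66667, so the observed difference is -0.14359.
Unpooled SE = √(p̂₁(1−p̂₁)/n₁ + p̂₂(1−p̂₂)/n₂) = √(0.000639660 + 0.001851852) = 0.049915.
z* = 1.645 at the 90% level. Margin of error = 0.08211.
Interval: -0.14359 ± 0.08211 → (-0.2257, -0.0615).

(-0.2257, -0.0615)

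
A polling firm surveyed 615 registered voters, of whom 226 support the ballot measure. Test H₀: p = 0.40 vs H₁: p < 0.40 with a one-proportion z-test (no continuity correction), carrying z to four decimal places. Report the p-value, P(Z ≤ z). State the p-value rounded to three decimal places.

Sample proportion p̂ = 226/615 = 0.36748.
Null standard error: √(0.40·0.60/615) = √0.000390244 = 0.019755.
Test statistic (full precision, shown to 4 dp): z = (226/615 − 0.40)/SE₀ ≈ -1.6462.
From the standard normal, P(Z ≤ z) = 0.050.

p-value = 0.050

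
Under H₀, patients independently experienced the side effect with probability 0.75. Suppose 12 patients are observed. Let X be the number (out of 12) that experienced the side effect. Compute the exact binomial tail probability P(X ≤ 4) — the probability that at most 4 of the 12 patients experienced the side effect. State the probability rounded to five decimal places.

P = 0.00278

X is binomial with n = 12 and p = 0.75.
P(X ≤ 4) = Σ_{j=0}^{4} C(12,j)·0.75^j·0.25^{12−j}.
= 0.000000 + 0.000002 + 0.000035 + 0.000354 + 0.002390 = 0.00278.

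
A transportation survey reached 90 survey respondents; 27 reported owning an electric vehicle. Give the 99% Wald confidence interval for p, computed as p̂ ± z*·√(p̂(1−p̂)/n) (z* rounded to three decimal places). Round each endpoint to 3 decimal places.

(0.176, 0.424)

The sample proportion is 27/90 = 0.30000.
Standard error of p̂: √(0.210000/90) = √0.002333333 = 0.048305.
For 99% confidence, z* = 2.576.
Margin = 2.576·0.048305 = 0.12443.
Interval: 0.30000 ± 0.12443 → (0.176, 0.424).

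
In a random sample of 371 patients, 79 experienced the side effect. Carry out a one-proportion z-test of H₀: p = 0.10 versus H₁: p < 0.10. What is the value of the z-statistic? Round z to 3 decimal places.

With x = 79 successes in n = 371, p̂ = 0.21294.
Null standard error: √(0.10·0.90/371) = √0.000242588 = 0.015575.
Test statistic: z = 0.11294/0.015575 = 7.251.

z = 7.251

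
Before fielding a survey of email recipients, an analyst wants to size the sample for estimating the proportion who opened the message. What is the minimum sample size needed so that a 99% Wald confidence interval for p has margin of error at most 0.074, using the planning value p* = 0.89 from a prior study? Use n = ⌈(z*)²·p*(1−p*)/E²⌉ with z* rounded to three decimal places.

The 99% critical value is z* = 2.576.
p*(1−p*) = 0.0979.
Required n before rounding: 6.635776 × 0.0979 / 0.074² = 118.634.
⌈118.634⌉ = 119.

n = 119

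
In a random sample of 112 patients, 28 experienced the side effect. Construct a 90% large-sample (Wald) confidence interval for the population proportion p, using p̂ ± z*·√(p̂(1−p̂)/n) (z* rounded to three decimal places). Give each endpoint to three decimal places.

(0.183, 0.317)

With x = 28 successes in n = 112, p̂ = 0.25000.
SE = √(p̂(1−p̂)/n) = √(0.187500/112) = 0.040916.
The 90% critical value is z* = 1.645.
Margin = 1.645·0.040916 = 0.06731.
Interval: 0.25000 ± 0.06731 → (0.183, 0.317).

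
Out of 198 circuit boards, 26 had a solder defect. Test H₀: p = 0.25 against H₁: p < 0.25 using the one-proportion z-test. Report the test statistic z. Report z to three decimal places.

z = -3.857

Sample proportion p̂ = 26/198 = 0.13131.
Under H₀, SE = √(p₀(1−p₀)/n) = √(0.25·0.75/198) = √0.000946970 = 0.030773.
Test statistic: z = -0.11869/0.030773 = -3.857.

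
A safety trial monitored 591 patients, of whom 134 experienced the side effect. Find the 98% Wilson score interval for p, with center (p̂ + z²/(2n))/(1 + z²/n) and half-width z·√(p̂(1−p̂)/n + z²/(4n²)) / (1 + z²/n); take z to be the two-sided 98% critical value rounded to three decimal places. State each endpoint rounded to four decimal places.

p̂ = 134/591 = 0.22673; z = 2.326, so z² = 5.410276.
1 + z²/n = 1.009154.
Adjusted center: (0.22673 + z²/(2n))/1.009154 = 0.22921.
Radicand: p̂(1−p̂)/n + z²/(4n²) = 0.000296660 + 0.000003872 = 0.000300532.
Half-width = z·√(radicand)/denom = 2.326·0.017336/1.009154 = 0.03996.
So the interval runs from 0.1893 to 0.2692.

(0.1893, 0.2692)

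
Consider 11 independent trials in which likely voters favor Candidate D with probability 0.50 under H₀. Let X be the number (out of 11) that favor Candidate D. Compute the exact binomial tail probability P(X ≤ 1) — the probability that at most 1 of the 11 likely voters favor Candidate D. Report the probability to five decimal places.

P = 0.00586

X ~ Binomial(n=11, p=0.50).
P(X ≤ 1) = C(11,0)·0.50^0·0.50^11 + C(11,1)·0.50^1·0.50^10.
= 0.000488 + 0.005371 = 0.00586.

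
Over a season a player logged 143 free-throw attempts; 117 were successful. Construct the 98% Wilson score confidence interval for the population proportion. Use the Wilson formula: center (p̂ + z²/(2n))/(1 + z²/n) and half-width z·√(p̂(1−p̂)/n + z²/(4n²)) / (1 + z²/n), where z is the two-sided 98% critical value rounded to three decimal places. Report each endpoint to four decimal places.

Here p̂ = 117/143 = 0.81818 and z = 2.326 (z² = 5.410276).
1 + z²/n = 1.037834.
Center = (0.81818 + 0.018917)/1.037834 = 0.80658.
Radicand: p̂(1−p̂)/n + z²/(4n²) = 0.001040282 + 0.000066144 = 0.001106426.
Half-width = 2.326·√0.001106426/1.037834 = 0.07455.
Interval: 0.80658 ± 0.07455 → (0.7320, 0.8811).

(0.7320, 0.8811)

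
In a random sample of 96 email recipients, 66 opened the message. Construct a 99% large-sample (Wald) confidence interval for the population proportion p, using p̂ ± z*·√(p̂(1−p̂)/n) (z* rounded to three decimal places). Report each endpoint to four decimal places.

(0.5656, 0.8094)

The sample proportion is 66/96 = 0.68750.
SE = √(p̂(1−p̂)/n) = √(0.214844/96) = 0.047307.
z* = 2.576 at the 99% level.
Margin of error: 2.576 × 0.047307 = 0.12186.
So the interval runs from 0.5656 to 0.8094.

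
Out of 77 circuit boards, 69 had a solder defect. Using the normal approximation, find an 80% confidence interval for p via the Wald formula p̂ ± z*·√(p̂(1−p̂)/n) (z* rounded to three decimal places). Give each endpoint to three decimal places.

The sample proportion is 69/77 = 0.89610.
SE(p̂) = √(0.89610·0.10390/77) = 0.034772.
The 80% critical value is z* = 1.282.
Margin of error: 1.282 × 0.034772 = 0.04458.
CI: 0.89610 ± 0.04458 = (0.852, 0.941).

(0.852, 0.941)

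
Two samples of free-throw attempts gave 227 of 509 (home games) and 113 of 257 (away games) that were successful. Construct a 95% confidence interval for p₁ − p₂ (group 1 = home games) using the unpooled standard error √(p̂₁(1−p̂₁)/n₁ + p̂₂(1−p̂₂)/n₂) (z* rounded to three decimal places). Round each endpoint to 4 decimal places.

p̂₁ = 227/509 = 0.44597, p̂₂ = 113/257 = 0.43969; p̂₁ − p̂₂ = 0.00628.
SE = √(0.000485424 + 0.000958609) = √0.001444033 = 0.038000.
For 95% confidence, z* = 1.960. Margin of error = 0.07448.
CI: 0.00628 ± 0.07448 = (-0.0682, 0.0808).

(-0.0682, 0.0808)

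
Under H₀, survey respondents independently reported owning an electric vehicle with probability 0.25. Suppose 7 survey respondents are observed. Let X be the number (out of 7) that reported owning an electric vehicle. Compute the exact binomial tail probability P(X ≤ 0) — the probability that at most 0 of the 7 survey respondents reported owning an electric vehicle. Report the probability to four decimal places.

X ~ Binomial(n=7, p=0.25).
P(X ≤ 0) = C(7,0)·0.25^0·0.75^7.
= 0.133484 = 0.1335.

P = 0.1335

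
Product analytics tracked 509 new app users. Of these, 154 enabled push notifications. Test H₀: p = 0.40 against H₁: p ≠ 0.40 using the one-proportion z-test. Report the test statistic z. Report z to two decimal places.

Sample proportion p̂ = 154/509 = 0.30255.
Under H₀, SE = √(p₀(1−p₀)/n) = √(0.40·0.60/509) = √0.000471513 = 0.021714.
z = (0.30255 − 0.40)/0.021714 = -0.09745/0.021714 = -4.49.

z = -4.49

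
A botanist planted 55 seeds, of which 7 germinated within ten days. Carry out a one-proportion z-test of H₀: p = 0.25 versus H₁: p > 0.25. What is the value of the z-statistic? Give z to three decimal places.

z = -2.102

With x = 7 successes in n = 55, p̂ = 0.12727.
Under H₀, SE = √(p₀(1−p₀)/n) = √(0.25·0.75/55) = √0.003409091 = 0.058387.
z = (p̂ − p₀)/SE = (0.12727 − 0.25)/0.058387 = -2.102.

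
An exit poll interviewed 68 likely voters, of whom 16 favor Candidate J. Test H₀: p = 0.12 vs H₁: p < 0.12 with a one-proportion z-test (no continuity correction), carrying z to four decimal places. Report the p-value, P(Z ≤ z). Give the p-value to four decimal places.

p-value = 0.9983

The sample proportion is 16/68 = 0.23529.
Under H₀, SE = √(p₀(1−p₀)/n) = √(0.12·0.88/68) = √0.001552941 = 0.039407.
Test statistic (full precision, shown to 4 dp): z = (16/68 − 0.12)/SE₀ ≈ 2.9257.
From the standard normal, P(Z ≤ z) = 0.9983.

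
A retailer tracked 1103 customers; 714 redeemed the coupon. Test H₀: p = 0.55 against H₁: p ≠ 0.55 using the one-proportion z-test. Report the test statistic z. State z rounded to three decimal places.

z = 6.497

The sample proportion is 714/1103 = 0.64733.
Null standard error: √(0.55·0.45/1103) = √0.000224388 = 0.014980.
z = (0.64733 − 0.55)/0.014980 = 0.09733/0.014980 = 6.497.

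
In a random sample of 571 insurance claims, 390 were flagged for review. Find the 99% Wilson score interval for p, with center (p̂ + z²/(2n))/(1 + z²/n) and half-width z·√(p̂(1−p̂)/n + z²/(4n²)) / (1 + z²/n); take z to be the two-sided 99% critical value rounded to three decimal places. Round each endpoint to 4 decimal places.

Here p̂ = 390/571 = 0.68301 and z = 2.576 (z² = 6.635776).
1 + z²/n = 1.011621.
Adjusted center: (0.68301 + z²/(2n))/1.011621 = 0.68091.
Radicand: p̂(1−p̂)/n + z²/(4n²) = 0.000379171 + 0.000005088 = 0.000384259.
Half-width = z·√(radicand)/denom = 2.576·0.019603/1.011621 = 0.04992.
CI: 0.68091 ± 0.04992 = (0.6310, 0.7308).

(0.6310, 0.7308)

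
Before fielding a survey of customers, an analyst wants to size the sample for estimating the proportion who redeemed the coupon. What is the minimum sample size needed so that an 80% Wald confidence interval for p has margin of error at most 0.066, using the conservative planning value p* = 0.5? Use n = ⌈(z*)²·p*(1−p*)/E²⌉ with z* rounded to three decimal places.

For 80% confidence, z* = 1.282.
p*(1−p*) = 0.2500.
Required n before rounding: 1.643524 × 0.2500 / 0.066² = 94.325.
Rounding up, n = 95.

n = 95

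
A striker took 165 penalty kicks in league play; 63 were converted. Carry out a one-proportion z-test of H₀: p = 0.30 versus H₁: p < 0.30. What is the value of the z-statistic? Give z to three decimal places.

The sample proportion is 63/165 = 0.38182.
Null standard error: √(0.30·0.70/165) = √0.001272727 = 0.035675.
z = (p̂ − p₀)/SE = (0.38182 − 0.30)/0.035675 = 2.293.

z = 2.293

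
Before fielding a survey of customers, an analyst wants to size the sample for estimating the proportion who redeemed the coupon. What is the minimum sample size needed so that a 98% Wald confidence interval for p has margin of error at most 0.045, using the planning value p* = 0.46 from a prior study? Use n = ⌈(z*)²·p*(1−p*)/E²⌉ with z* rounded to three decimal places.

n = 664

The 98% critical value is z* = 2.326.
p*(1−p*) = 0.2484.
(z*)²·p*(1−p*)/E² = 5.410276·0.2484/0.002025 = 663.661.
⌈663.661⌉ = 664.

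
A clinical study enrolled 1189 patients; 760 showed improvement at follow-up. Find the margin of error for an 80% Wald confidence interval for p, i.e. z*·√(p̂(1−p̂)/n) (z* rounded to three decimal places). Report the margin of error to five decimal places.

p̂ = 760/1189 = 0.63919.
Standard error of p̂: √(0.230625/1189) = √0.000193966 = 0.013927.
z* = 1.282 at the 80% level.
So ME = 0.01785.

ME = 0.01785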